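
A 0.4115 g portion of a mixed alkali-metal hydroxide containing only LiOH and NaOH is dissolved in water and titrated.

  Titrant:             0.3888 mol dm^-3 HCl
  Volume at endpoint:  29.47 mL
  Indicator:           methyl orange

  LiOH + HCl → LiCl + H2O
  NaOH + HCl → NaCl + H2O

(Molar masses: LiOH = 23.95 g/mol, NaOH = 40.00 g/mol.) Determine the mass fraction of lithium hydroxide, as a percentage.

n(HCl) = 0.02947 × 0.3888 = 0.01146 mol
Let x = n(LiOH), y = n(NaOH).
Titrant: 1x + 1y = 0.01146;  mass: 23.95x + 40.00y = 0.4115
Solving, x = 2.917 × 10^-3 mol, y = 8.541 × 10^-3 mol
mass of LiOH = 2.917 × 10^-3 × 23.95 = 0.06986 g
% LiOH = 0.06986 / 0.4115 × 100 = 16.98 %

16.98 %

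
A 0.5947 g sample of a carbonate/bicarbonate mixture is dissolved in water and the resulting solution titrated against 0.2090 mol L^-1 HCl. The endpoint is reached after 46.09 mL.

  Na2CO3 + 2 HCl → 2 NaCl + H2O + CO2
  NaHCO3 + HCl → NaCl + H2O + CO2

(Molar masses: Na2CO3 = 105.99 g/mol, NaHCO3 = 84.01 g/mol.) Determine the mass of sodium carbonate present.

0.3666 g

n(HCl) = 0.04609 × 0.2090 = 9.633 × 10^-3 mol
Let x = n(Na2CO3), y = n(NaHCO3).
Titrant: 2x + 1y = 9.633 × 10^-3;  mass: 105.99x + 84.01y = 0.5947
Solving, x = 3.459 × 10^-3 mol, y = 2.715 × 10^-3 mol
mass of Na2CO3 = 3.459 × 10^-3 × 105.99 = 0.3666 g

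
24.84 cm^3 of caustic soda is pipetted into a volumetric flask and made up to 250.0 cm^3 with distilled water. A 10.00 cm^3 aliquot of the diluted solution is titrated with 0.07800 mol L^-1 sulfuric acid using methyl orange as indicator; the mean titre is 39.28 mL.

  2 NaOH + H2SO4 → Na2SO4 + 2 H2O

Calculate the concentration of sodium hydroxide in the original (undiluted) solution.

6.167 mol/L

n(H2SO4) = 0.03928 × 0.07800 = 3.064 × 10^-3 mol
From the 2:1 ratio, n(NaOH) in the aliquot = 2/1 × 3.064 × 10^-3 = 6.128 × 10^-3 mol
[NaOH]_dilute = 6.128 × 10^-3 / 0.01000 = 0.6128 mol/L
Dilution factor = 250.0 / 24.84 = 10.06
[NaOH]_stock = 0.6128 × 10.06 = 6.167 mol/L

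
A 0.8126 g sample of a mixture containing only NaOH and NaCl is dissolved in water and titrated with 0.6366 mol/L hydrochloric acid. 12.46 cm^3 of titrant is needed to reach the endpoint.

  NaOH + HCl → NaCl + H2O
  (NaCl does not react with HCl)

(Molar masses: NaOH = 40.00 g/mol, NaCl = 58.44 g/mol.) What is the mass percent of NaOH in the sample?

39.05 %

n(HCl) = 0.01246 × 0.6366 = 7.932 × 10^-3 mol
Let x = n(NaOH), y = n(NaCl).
Titrant: 1x = 7.932 × 10^-3;  mass: 40.00x + 58.44y = 0.8126
Solving, x = 7.932 × 10^-3 mol, y = 8.476 × 10^-3 mol
mass of NaOH = 7.932 × 10^-3 × 40.00 = 0.3173 g
% NaOH = 0.3173 / 0.8126 × 100 = 39.05 %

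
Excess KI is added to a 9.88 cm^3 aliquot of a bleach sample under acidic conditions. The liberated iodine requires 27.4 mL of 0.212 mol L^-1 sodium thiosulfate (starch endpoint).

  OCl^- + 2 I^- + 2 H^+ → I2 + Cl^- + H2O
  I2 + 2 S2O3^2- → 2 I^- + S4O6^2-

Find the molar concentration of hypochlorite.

0.294 mol/L

n(S2O3^2-) = 0.0274 × 0.212 = 5.81 × 10^-3 mol
n(I2) = n(S2O3^2-)/2 = 2.90 × 10^-3 mol
n(OCl^-) in the aliquot = 2.90 × 10^-3 mol (1:1 ratio)
[OCl^-] = 2.90 × 10^-3 / 0.00988 = 0.294 mol/L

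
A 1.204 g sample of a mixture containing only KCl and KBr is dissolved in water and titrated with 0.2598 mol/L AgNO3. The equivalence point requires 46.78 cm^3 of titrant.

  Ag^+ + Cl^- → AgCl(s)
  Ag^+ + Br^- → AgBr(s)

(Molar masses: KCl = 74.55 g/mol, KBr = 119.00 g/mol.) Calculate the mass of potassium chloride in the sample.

n(AgNO3) = 0.04678 × 0.2598 = 0.01215 mol
Let x = n(KCl), y = n(KBr).
Titrant: 1x + 1y = 0.01215;  mass: 74.55x + 119.00y = 1.204
Solving, x = 5.450 × 10^-3 mol, y = 6.703 × 10^-3 mol
mass of KCl = 5.450 × 10^-3 × 74.55 = 0.4063 g

0.4063 g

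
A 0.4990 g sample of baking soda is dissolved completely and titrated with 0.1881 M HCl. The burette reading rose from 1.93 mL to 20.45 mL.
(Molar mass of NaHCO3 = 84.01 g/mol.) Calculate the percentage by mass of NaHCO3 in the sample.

58.65 %

NaHCO3 + HCl → NaCl + H2O + CO2
n(HCl) = 0.01852 L × 0.1881 mol/L = 3.484 × 10^-3 mol
n(NaHCO3) = 3.484 × 10^-3 mol (1:1 ratio)
mass of NaHCO3 = 3.484 × 10^-3 × 84.01 g/mol = 0.2927 g
% NaHCO3 = 0.2927 / 0.4990 × 100 = 58.65 %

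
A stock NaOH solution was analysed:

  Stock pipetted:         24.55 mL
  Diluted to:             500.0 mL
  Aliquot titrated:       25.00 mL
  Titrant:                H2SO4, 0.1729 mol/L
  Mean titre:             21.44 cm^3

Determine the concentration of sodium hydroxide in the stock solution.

6.040 mol/L

2 NaOH + H2SO4 → Na2SO4 + 2 H2O
n(H2SO4) = 0.02144 × 0.1729 = 3.707 × 10^-3 mol
From the 2:1 ratio, n(NaOH) in the aliquot = 2/1 × 3.707 × 10^-3 = 7.414 × 10^-3 mol
[NaOH]_dilute = 7.414 × 10^-3 / 0.02500 = 0.2966 mol/L
Dilution factor = 500.0 / 24.55 = 20.37
[NaOH]_stock = 0.2966 × 20.37 = 6.040 mol/L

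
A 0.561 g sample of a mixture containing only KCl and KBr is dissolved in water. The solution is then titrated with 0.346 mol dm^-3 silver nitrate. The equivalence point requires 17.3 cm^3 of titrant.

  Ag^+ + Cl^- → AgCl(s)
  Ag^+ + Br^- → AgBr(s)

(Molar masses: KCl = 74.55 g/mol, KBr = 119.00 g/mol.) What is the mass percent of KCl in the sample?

45.2 %

n(AgNO3) = 0.0173 × 0.346 = 5.99 × 10^-3 mol
Let x = n(KCl), y = n(KBr).
Titrant: 1x + 1y = 5.99 × 10^-3;  mass: 74.55x + 119.00y = 0.561
Solving, x = 3.40 × 10^-3 mol, y = 2.58 × 10^-3 mol
mass of KCl = 3.40 × 10^-3 × 74.55 = 0.254 g
% KCl = 0.254 / 0.561 × 100 = 45.2 %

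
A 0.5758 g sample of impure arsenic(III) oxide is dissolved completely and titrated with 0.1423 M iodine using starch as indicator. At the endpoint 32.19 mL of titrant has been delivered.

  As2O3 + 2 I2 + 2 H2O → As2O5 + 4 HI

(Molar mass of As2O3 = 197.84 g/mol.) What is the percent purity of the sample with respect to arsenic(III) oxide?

n(I2) = 0.03219 L × 0.1423 mol/L = 4.581 × 10^-3 mol
From the 1:2 ratio, n(As2O3) = 1/2 × 4.581 × 10^-3 = 2.290 × 10^-3 mol
mass of As2O3 = 2.290 × 10^-3 × 197.84 g/mol = 0.4531 g
% As2O3 = 0.4531 / 0.5758 × 100 = 78.69 %

78.69 %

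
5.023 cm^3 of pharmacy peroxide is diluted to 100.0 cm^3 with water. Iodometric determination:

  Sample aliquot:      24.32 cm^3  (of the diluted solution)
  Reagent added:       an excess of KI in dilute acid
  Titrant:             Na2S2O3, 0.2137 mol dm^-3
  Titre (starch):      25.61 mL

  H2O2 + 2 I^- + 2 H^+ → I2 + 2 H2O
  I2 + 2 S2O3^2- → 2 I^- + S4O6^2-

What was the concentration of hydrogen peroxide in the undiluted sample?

2.240 mol/L

n(S2O3^2-) = 0.02561 × 0.2137 = 5.473 × 10^-3 mol
n(I2) = n(S2O3^2-)/2 = 2.736 × 10^-3 mol
n(H2O2) in the aliquot = 2.736 × 10^-3 mol (1:1 ratio)
[H2O2]_dilute = 2.736 × 10^-3 / 0.02432 = 0.1125 mol/L
[H2O2]_original = 0.1125 × 100.0/5.023 = 2.240 mol/L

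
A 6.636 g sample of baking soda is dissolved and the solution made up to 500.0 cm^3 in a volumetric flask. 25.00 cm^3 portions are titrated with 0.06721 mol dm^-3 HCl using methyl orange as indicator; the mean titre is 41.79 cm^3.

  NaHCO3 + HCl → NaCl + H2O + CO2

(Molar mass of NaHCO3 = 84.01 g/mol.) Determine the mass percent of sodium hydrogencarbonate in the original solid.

n(HCl) per titration = 0.04179 × 0.06721 = 2.809 × 10^-3 mol
n(NaHCO3) in each aliquot = 2.809 × 10^-3 mol (1:1 ratio)
n(NaHCO3) in the whole flask = 2.809 × 10^-3 × 500.0/25.00 = 0.05617 mol
mass of NaHCO3 = 0.05617 × 84.01 = 4.719 g
% NaHCO3 = 4.719 / 6.636 × 100 = 71.11 %

71.11 %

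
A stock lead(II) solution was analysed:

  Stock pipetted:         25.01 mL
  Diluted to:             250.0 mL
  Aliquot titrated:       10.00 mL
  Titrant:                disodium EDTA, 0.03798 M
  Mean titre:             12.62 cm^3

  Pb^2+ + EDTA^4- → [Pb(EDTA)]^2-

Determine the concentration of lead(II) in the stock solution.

n(EDTA) = 0.01262 × 0.03798 = 4.793 × 10^-4 mol
n(Pb2+) in the aliquot = 4.793 × 10^-4 mol (1:1 ratio)
[Pb2+]_dilute = 4.793 × 10^-4 / 0.01000 = 0.04793 mol/L
Dilution factor = 250.0 / 25.01 = 9.996
[Pb2+]_stock = 0.04793 × 9.996 = 0.4791 mol/L

0.4791 M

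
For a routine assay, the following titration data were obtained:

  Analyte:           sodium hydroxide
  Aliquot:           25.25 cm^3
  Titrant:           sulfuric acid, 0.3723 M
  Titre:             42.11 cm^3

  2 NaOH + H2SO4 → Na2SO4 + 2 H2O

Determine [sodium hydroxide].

n(H2SO4) = 0.04211 L × 0.3723 mol/L = 0.01568 mol
From the 2:1 mole ratio, n(NaOH) = 2/1 × 0.01568 = 0.03136 mol
[NaOH] = 0.03136 mol / 0.02525 L = 1.242 mol/L

1.242 M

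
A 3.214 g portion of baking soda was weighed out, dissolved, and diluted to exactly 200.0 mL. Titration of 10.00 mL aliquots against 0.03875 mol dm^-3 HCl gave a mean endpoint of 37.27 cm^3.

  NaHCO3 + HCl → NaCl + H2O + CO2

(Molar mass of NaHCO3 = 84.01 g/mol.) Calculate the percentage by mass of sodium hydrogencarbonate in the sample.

n(HCl) per titration = 0.03727 × 0.03875 = 1.444 × 10^-3 mol
n(NaHCO3) in each aliquot = 1.444 × 10^-3 mol (1:1 ratio)
n(NaHCO3) in the whole flask = 1.444 × 10^-3 × 200.0/10.00 = 0.02888 mol
mass of NaHCO3 = 0.02888 × 84.01 = 2.427 g
% NaHCO3 = 2.427 / 3.214 × 100 = 75.50 %

75.50 %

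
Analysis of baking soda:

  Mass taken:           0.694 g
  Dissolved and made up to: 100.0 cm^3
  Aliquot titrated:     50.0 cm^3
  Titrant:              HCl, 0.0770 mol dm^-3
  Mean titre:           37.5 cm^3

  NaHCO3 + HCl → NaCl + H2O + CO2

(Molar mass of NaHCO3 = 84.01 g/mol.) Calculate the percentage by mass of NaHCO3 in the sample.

n(HCl) per titration = 0.0375 × 0.0770 = 2.89 × 10^-3 mol
n(NaHCO3) in each aliquot = 2.89 × 10^-3 mol (1:1 ratio)
n(NaHCO3) in the whole flask = 2.89 × 10^-3 × 100.0/50.0 = 5.78 × 10^-3 mol
mass of NaHCO3 = 5.78 × 10^-3 × 84.01 = 0.485 g
% NaHCO3 = 0.485 / 0.694 × 100 = 69.9 %

69.9 %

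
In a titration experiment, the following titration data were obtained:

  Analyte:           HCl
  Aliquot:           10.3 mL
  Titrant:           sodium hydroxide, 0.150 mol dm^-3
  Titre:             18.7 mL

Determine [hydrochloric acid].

0.272 mol/L

HCl + NaOH → NaCl + H2O
n(NaOH) = 0.0187 L × 0.150 mol/L = 2.80 × 10^-3 mol
n(HCl) = 2.80 × 10^-3 mol (1:1 mole ratio)
[HCl] = 2.80 × 10^-3 mol / 0.0103 L = 0.272 mol/L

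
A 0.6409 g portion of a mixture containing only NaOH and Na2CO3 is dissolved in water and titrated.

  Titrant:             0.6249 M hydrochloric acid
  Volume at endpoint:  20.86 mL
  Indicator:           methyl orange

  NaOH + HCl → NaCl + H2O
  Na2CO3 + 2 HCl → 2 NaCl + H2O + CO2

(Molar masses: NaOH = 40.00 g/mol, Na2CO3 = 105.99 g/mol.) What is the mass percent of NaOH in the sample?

n(HCl) = 0.02086 × 0.6249 = 0.01304 mol
Let x = n(NaOH), y = n(Na2CO3).
Titrant: 1x + 2y = 0.01304;  mass: 40.00x + 105.99y = 0.6409
Solving, x = 3.841 × 10^-3 mol, y = 4.597 × 10^-3 mol
mass of NaOH = 3.841 × 10^-3 × 40.00 = 0.1536 g
% NaOH = 0.1536 / 0.6409 × 100 = 23.97 %

23.97 %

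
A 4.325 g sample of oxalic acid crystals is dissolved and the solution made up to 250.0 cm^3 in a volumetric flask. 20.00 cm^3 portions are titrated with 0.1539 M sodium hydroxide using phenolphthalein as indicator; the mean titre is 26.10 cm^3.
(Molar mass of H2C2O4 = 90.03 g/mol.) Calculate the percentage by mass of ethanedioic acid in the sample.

52.26 %

H2C2O4 + 2 NaOH → Na2C2O4 + 2 H2O
n(NaOH) per titration = 0.02610 × 0.1539 = 4.017 × 10^-3 mol
From the 1:2 ratio, n(H2C2O4) in each aliquot = 1/2 × 4.017 × 10^-3 = 2.008 × 10^-3 mol
n(H2C2O4) in the whole flask = 2.008 × 10^-3 × 250.0/20.00 = 0.02510 mol
mass of H2C2O4 = 0.02510 × 90.03 = 2.260 g
% H2C2O4 = 2.260 / 4.325 × 100 = 52.26 %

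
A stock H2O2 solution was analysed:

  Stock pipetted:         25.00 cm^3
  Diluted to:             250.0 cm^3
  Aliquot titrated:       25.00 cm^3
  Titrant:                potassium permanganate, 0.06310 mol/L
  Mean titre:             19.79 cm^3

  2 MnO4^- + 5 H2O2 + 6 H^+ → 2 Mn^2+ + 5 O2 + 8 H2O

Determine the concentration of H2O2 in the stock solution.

1.249 mol/L

n(KMnO4) = 0.01979 × 0.06310 = 1.249 × 10^-3 mol
From the 5:2 ratio, n(H2O2) in the aliquot = 5/2 × 1.249 × 10^-3 = 3.122 × 10^-3 mol
[H2O2]_dilute = 3.122 × 10^-3 / 0.02500 = 0.1249 mol/L
Dilution factor = 250.0 / 25.00 = 10.00
[H2O2]_stock = 0.1249 × 10.00 = 1.249 mol/L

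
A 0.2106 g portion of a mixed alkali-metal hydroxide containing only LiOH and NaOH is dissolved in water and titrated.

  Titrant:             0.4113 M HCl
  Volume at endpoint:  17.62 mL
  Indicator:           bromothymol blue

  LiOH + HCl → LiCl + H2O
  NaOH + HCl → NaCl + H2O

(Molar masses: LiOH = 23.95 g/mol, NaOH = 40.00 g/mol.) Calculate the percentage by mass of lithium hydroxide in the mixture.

n(HCl) = 0.01762 × 0.4113 = 7.247 × 10^-3 mol
Let x = n(LiOH), y = n(NaOH).
Titrant: 1x + 1y = 7.247 × 10^-3;  mass: 23.95x + 40.00y = 0.2106
Solving, x = 4.940 × 10^-3 mol, y = 2.307 × 10^-3 mol
mass of LiOH = 4.940 × 10^-3 × 23.95 = 0.1183 g
% LiOH = 0.1183 / 0.2106 × 100 = 56.18 %

56.18 %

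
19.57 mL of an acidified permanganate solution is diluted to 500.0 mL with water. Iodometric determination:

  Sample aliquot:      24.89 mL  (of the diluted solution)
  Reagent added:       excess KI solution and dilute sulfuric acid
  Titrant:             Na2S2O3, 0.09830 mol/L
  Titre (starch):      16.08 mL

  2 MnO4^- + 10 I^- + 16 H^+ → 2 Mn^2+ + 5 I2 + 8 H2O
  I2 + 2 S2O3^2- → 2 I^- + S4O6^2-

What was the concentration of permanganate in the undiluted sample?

n(S2O3^2-) = 0.01608 × 0.09830 = 1.581 × 10^-3 mol
n(I2) = n(S2O3^2-)/2 = 7.903 × 10^-4 mol
From the 2:5 ratio, n(MnO4^-) in the aliquot = 2/5 × 7.903 × 10^-4 = 3.161 × 10^-4 mol
[MnO4^-]_dilute = 3.161 × 10^-4 / 0.02489 = 0.01270 mol/L
[MnO4^-]_original = 0.01270 × 500.0/19.57 = 0.3245 mol/L

0.3245 mol/L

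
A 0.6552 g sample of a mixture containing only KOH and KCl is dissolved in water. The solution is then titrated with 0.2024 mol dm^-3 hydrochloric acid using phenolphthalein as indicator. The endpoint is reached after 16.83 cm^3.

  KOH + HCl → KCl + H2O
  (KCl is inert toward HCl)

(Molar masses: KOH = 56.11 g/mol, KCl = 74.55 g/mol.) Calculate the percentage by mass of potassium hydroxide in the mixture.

n(HCl) = 0.01683 × 0.2024 = 3.406 × 10^-3 mol
Let x = n(KOH), y = n(KCl).
Titrant: 1x = 3.406 × 10^-3;  mass: 56.11x + 74.55y = 0.6552
Solving, x = 3.406 × 10^-3 mol, y = 6.225 × 10^-3 mol
mass of KOH = 3.406 × 10^-3 × 56.11 = 0.1911 g
% KOH = 0.1911 / 0.6552 × 100 = 29.17 %

29.17 %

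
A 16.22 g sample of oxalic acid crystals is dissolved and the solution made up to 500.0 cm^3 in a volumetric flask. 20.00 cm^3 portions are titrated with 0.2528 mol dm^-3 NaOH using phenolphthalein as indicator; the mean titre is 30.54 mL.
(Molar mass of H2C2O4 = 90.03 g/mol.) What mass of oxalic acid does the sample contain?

8.688 g

H2C2O4 + 2 NaOH → Na2C2O4 + 2 H2O
n(NaOH) per titration = 0.03054 × 0.2528 = 7.721 × 10^-3 mol
From the 1:2 ratio, n(H2C2O4) in each aliquot = 1/2 × 7.721 × 10^-3 = 3.860 × 10^-3 mol
n(H2C2O4) in the whole flask = 3.860 × 10^-3 × 500.0/20.00 = 0.09651 mol
mass of H2C2O4 = 0.09651 × 90.03 = 8.688 g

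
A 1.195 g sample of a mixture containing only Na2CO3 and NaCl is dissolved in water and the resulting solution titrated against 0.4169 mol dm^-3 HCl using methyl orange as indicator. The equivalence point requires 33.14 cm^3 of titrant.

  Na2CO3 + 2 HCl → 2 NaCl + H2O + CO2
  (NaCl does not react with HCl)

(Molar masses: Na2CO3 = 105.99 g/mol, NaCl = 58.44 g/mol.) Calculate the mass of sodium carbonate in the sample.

0.7322 g

n(HCl) = 0.03314 × 0.4169 = 0.01382 mol
Let x = n(Na2CO3), y = n(NaCl).
Titrant: 2x = 0.01382;  mass: 105.99x + 58.44y = 1.195
Solving, x = 6.908 × 10^-3 mol, y = 7.920 × 10^-3 mol
mass of Na2CO3 = 6.908 × 10^-3 × 105.99 = 0.7322 g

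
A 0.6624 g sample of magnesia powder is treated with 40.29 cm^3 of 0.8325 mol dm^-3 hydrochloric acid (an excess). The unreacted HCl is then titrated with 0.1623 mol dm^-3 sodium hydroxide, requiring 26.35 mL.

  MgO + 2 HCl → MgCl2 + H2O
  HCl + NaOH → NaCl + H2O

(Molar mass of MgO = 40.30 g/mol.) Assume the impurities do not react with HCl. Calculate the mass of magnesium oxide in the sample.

n(HCl) added = 0.04029 × 0.8325 = 0.03354 mol
n(NaOH) used in back-titration = 0.02635 × 0.1623 = 4.277 × 10^-3 mol
n(HCl) left over = 4.277 × 10^-3 mol (1:1 ratio)
n(HCl) consumed by analyte = 0.03354 − 4.277 × 10^-3 = 0.02926 mol
From the 1:2 ratio, n(MgO) = 1/2 × 0.02926 = 0.01463 mol
mass of MgO = 0.01463 × 40.30 = 0.5897 g

0.5897 g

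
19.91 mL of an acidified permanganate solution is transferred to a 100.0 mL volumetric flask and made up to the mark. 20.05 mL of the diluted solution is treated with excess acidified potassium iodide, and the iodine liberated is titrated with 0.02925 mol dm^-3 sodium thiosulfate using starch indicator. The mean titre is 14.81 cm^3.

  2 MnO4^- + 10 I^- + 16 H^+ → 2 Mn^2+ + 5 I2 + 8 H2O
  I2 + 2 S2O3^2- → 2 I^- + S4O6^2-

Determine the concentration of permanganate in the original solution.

0.02170 mol/L

n(S2O3^2-) = 0.01481 × 0.02925 = 4.332 × 10^-4 mol
n(I2) = n(S2O3^2-)/2 = 2.166 × 10^-4 mol
From the 2:5 ratio, n(MnO4^-) in the aliquot = 2/5 × 2.166 × 10^-4 = 8.664 × 10^-5 mol
[MnO4^-]_dilute = 8.664 × 10^-5 / 0.02005 = 0.004321 mol/L
[MnO4^-]_original = 0.004321 × 100.0/19.91 = 0.02170 mol/L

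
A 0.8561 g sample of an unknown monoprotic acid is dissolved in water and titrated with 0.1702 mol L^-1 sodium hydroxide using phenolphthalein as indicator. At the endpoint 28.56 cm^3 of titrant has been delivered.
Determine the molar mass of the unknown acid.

n(NaOH) = 0.02856 L × 0.1702 mol/L = 4.861 × 10^-3 mol
n(HA) = 4.861 × 10^-3 mol (1:1 ratio)
M = m / n = 0.8561 g / 4.861 × 10^-3 mol = 176.1 g/mol

176.1 g/mol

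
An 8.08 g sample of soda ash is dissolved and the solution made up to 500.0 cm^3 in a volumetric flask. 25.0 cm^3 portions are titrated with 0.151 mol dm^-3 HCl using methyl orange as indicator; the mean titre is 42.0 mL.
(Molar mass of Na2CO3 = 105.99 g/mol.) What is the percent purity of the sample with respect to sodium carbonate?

Na2CO3 + 2 HCl → 2 NaCl + H2O + CO2
n(HCl) per titration = 0.0420 × 0.151 = 6.34 × 10^-3 mol
From the 1:2 ratio, n(Na2CO3) in each aliquot = 1/2 × 6.34 × 10^-3 = 3.17 × 10^-3 mol
n(Na2CO3) in the whole flask = 3.17 × 10^-3 × 500.0/25.0 = 0.0634 mol
mass of Na2CO3 = 0.0634 × 105.99 = 6.72 g
% Na2CO3 = 6.72 / 8.08 × 100 = 83.2 %

83.2 %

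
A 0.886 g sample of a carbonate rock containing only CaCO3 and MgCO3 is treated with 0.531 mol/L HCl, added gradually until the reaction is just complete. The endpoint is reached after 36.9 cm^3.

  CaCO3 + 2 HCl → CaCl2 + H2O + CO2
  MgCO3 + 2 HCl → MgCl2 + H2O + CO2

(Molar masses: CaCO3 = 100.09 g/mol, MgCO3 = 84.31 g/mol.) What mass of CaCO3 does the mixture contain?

0.381 g

n(HCl) = 0.0369 × 0.531 = 0.0196 mol
Let x = n(CaCO3), y = n(MgCO3).
Titrant: 2x + 2y = 0.0196;  mass: 100.09x + 84.31y = 0.886
Solving, x = 3.80 × 10^-3 mol, y = 5.99 × 10^-3 mol
mass of CaCO3 = 3.80 × 10^-3 × 100.09 = 0.381 g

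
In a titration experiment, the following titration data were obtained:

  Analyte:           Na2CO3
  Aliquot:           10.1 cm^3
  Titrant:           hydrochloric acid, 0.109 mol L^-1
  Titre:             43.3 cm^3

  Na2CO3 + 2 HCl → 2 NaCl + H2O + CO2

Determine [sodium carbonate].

0.234 mol/L

n(HCl) = 0.0433 L × 0.109 mol/L = 4.72 × 10^-3 mol
From the 1:2 mole ratio, n(Na2CO3) = 1/2 × 4.72 × 10^-3 = 2.36 × 10^-3 mol
[Na2CO3] = 2.36 × 10^-3 mol / 0.0101 L = 0.234 mol/L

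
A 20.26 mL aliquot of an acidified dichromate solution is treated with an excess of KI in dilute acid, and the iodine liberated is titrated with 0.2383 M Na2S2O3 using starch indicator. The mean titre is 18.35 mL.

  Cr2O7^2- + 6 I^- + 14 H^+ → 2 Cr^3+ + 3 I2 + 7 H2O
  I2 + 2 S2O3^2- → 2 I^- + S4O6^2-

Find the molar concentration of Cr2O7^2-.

0.03597 M

n(S2O3^2-) = 0.01835 × 0.2383 = 4.373 × 10^-3 mol
n(I2) = n(S2O3^2-)/2 = 2.186 × 10^-3 mol
From the 1:3 ratio, n(Cr2O7^2-) in the aliquot = 1/3 × 2.186 × 10^-3 = 7.288 × 10^-4 mol
[Cr2O7^2-] = 7.288 × 10^-4 / 0.02026 = 0.03597 mol/L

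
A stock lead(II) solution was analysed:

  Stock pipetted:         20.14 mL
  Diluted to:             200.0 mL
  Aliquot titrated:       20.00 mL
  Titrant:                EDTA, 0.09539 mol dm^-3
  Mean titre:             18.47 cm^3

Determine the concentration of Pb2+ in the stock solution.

0.8748 mol/L

Pb^2+ + EDTA^4- → [Pb(EDTA)]^2-
n(EDTA) = 0.01847 × 0.09539 = 1.762 × 10^-3 mol
n(Pb2+) in the aliquot = 1.762 × 10^-3 mol (1:1 ratio)
[Pb2+]_dilute = 1.762 × 10^-3 / 0.02000 = 0.08809 mol/L
Dilution factor = 200.0 / 20.14 = 9.930
[Pb2+]_stock = 0.08809 × 9.930 = 0.8748 mol/L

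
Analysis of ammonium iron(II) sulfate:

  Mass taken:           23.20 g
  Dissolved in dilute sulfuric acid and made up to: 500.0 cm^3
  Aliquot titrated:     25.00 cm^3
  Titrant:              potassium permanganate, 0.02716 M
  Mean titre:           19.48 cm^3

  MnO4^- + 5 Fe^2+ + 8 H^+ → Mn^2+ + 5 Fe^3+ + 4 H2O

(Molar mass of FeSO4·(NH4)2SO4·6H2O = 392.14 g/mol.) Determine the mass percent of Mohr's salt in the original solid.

89.43 %

n(KMnO4) per titration = 0.01948 × 0.02716 = 5.291 × 10^-4 mol
From the 5:1 ratio, n(FeSO4·(NH4)2SO4·6H2O) in each aliquot = 5/1 × 5.291 × 10^-4 = 2.645 × 10^-3 mol
n(FeSO4·(NH4)2SO4·6H2O) in the whole flask = 2.645 × 10^-3 × 500.0/25.00 = 0.05291 mol
mass of FeSO4·(NH4)2SO4·6H2O = 0.05291 × 392.14 = 20.75 g
% FeSO4·(NH4)2SO4·6H2O = 20.75 / 23.20 × 100 = 89.43 %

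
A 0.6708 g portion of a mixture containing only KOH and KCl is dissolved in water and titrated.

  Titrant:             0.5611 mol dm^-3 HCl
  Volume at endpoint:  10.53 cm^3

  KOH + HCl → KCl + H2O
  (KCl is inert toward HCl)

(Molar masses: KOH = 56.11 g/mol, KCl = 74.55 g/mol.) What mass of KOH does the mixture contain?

n(HCl) = 0.01053 × 0.5611 = 5.908 × 10^-3 mol
Let x = n(KOH), y = n(KCl).
Titrant: 1x = 5.908 × 10^-3;  mass: 56.11x + 74.55y = 0.6708
Solving, x = 5.908 × 10^-3 mol, y = 4.551 × 10^-3 mol
mass of KOH = 5.908 × 10^-3 × 56.11 = 0.3315 g

0.3315 g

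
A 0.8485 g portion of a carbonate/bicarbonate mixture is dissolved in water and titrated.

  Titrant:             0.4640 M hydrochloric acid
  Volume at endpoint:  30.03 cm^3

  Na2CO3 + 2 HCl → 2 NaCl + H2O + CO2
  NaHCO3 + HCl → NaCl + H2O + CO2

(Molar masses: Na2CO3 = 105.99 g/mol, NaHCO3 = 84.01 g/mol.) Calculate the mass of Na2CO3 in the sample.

0.5503 g

n(HCl) = 0.03003 × 0.4640 = 0.01393 mol
Let x = n(Na2CO3), y = n(NaHCO3).
Titrant: 2x + 1y = 0.01393;  mass: 105.99x + 84.01y = 0.8485
Solving, x = 5.192 × 10^-3 mol, y = 3.549 × 10^-3 mol
mass of Na2CO3 = 5.192 × 10^-3 × 105.99 = 0.5503 g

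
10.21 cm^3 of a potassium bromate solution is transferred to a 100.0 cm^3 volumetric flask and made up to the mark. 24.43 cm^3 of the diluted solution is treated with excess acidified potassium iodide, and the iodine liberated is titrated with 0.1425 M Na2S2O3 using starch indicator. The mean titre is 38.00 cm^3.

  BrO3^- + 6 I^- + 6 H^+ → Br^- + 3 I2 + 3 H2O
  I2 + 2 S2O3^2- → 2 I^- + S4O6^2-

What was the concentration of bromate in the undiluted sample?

0.3618 M

n(S2O3^2-) = 0.03800 × 0.1425 = 5.415 × 10^-3 mol
n(I2) = n(S2O3^2-)/2 = 2.707 × 10^-3 mol
From the 1:3 ratio, n(BrO3^-) in the aliquot = 1/3 × 2.707 × 10^-3 = 9.025 × 10^-4 mol
[BrO3^-]_dilute = 9.025 × 10^-4 / 0.02443 = 0.03694 mol/L
[BrO3^-]_original = 0.03694 × 100.0/10.21 = 0.3618 mol/L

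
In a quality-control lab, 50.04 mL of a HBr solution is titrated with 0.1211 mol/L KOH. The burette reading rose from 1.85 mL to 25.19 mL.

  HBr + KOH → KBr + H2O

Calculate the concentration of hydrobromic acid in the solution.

n(KOH) = 0.02334 L × 0.1211 mol/L = 2.826 × 10^-3 mol
n(HBr) = 2.826 × 10^-3 mol (1:1 mole ratio)
[HBr] = 2.826 × 10^-3 mol / 0.05004 L = 0.05648 mol/L

0.05648 mol/L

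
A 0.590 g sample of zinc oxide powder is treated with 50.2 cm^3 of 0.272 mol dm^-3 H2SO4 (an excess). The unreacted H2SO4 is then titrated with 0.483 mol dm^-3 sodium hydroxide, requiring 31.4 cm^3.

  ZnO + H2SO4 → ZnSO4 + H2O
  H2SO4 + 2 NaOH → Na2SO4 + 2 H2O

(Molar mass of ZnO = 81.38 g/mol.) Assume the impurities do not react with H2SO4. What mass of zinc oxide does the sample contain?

0.494 g

n(H2SO4) added = 0.0502 × 0.272 = 0.0137 mol
n(NaOH) used in back-titration = 0.0314 × 0.483 = 0.0152 mol
From the 1:2 ratio, n(H2SO4) left over = 1/2 × 0.0152 = 7.58 × 10^-3 mol
n(H2SO4) consumed by analyte = 0.0137 − 7.58 × 10^-3 = 6.07 × 10^-3 mol
n(ZnO) = 6.07 × 10^-3 mol (1:1 ratio)
mass of ZnO = 6.07 × 10^-3 × 81.38 = 0.494 g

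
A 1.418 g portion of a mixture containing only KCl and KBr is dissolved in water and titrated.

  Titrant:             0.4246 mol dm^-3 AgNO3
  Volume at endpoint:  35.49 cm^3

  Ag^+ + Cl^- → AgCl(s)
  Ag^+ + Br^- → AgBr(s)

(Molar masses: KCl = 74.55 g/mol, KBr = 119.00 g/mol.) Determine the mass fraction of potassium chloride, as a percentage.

n(AgNO3) = 0.03549 × 0.4246 = 0.01507 mol
Let x = n(KCl), y = n(KBr).
Titrant: 1x + 1y = 0.01507;  mass: 74.55x + 119.00y = 1.418
Solving, x = 8.441 × 10^-3 mol, y = 6.628 × 10^-3 mol
mass of KCl = 8.441 × 10^-3 × 74.55 = 0.6293 g
% KCl = 0.6293 / 1.418 × 100 = 44.38 %

44.38 %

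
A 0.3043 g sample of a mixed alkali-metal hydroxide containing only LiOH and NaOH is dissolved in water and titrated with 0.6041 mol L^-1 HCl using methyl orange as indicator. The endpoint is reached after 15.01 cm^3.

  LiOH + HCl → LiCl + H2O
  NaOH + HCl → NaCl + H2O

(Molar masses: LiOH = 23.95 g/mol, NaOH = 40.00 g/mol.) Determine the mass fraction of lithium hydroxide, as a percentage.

28.64 %

n(HCl) = 0.01501 × 0.6041 = 9.068 × 10^-3 mol
Let x = n(LiOH), y = n(NaOH).
Titrant: 1x + 1y = 9.068 × 10^-3;  mass: 23.95x + 40.00y = 0.3043
Solving, x = 3.639 × 10^-3 mol, y = 5.429 × 10^-3 mol
mass of LiOH = 3.639 × 10^-3 × 23.95 = 0.08715 g
% LiOH = 0.08715 / 0.3043 × 100 = 28.64 %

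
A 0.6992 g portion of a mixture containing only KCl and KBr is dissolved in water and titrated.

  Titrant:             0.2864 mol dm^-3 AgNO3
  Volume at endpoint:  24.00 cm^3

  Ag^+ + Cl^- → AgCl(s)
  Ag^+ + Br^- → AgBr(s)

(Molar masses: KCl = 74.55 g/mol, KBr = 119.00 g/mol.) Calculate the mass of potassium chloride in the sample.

0.1992 g

n(AgNO3) = 0.02400 × 0.2864 = 6.874 × 10^-3 mol
Let x = n(KCl), y = n(KBr).
Titrant: 1x + 1y = 6.874 × 10^-3;  mass: 74.55x + 119.00y = 0.6992
Solving, x = 2.672 × 10^-3 mol, y = 4.202 × 10^-3 mol
mass of KCl = 2.672 × 10^-3 × 74.55 = 0.1992 g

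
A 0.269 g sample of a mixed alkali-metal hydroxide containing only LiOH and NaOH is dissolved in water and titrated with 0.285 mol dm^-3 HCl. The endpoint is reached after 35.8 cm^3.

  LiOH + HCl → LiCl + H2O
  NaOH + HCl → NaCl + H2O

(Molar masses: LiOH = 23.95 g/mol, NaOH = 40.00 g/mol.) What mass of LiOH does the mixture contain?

n(HCl) = 0.0358 × 0.285 = 0.0102 mol
Let x = n(LiOH), y = n(NaOH).
Titrant: 1x + 1y = 0.0102;  mass: 23.95x + 40.00y = 0.269
Solving, x = 8.67 × 10^-3 mol, y = 1.54 × 10^-3 mol
mass of LiOH = 8.67 × 10^-3 × 23.95 = 0.208 g

0.208 g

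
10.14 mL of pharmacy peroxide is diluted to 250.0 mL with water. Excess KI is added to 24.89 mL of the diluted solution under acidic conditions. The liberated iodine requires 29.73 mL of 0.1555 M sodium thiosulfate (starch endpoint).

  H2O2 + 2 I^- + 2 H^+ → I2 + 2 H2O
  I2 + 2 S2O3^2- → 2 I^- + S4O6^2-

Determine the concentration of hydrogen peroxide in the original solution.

2.290 M

n(S2O3^2-) = 0.02973 × 0.1555 = 4.623 × 10^-3 mol
n(I2) = n(S2O3^2-)/2 = 2.312 × 10^-3 mol
n(H2O2) in the aliquot = 2.312 × 10^-3 mol (1:1 ratio)
[H2O2]_dilute = 2.312 × 10^-3 / 0.02489 = 0.09287 mol/L
[H2O2]_original = 0.09287 × 250.0/10.14 = 2.290 mol/L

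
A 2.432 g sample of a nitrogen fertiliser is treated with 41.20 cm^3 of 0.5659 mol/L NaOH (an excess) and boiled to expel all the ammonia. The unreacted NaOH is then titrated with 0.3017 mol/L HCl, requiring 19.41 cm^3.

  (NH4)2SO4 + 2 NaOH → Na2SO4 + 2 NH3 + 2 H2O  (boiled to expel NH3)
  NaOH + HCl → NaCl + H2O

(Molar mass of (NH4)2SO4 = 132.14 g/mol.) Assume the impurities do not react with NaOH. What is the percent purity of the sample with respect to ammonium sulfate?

n(NaOH) added = 0.04120 × 0.5659 = 0.02332 mol
n(HCl) used in back-titration = 0.01941 × 0.3017 = 5.856 × 10^-3 mol
n(NaOH) left over = 5.856 × 10^-3 mol (1:1 ratio)
n(NaOH) consumed by analyte = 0.02332 − 5.856 × 10^-3 = 0.01746 mol
From the 1:2 ratio, n((NH4)2SO4) = 1/2 × 0.01746 = 8.730 × 10^-3 mol
mass of (NH4)2SO4 = 8.730 × 10^-3 × 132.14 = 1.154 g
% (NH4)2SO4 = 1.154 / 2.432 × 100 = 47.43 %

47.43 %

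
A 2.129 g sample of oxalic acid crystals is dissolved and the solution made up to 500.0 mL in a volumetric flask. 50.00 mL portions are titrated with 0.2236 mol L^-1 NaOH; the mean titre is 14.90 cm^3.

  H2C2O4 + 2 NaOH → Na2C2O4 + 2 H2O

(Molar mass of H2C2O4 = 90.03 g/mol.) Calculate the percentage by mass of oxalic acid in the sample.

n(NaOH) per titration = 0.01490 × 0.2236 = 3.332 × 10^-3 mol
From the 1:2 ratio, n(H2C2O4) in each aliquot = 1/2 × 3.332 × 10^-3 = 1.666 × 10^-3 mol
n(H2C2O4) in the whole flask = 1.666 × 10^-3 × 500.0/50.00 = 0.01666 mol
mass of H2C2O4 = 0.01666 × 90.03 = 1.500 g
% H2C2O4 = 1.500 / 2.129 × 100 = 70.44 %

70.44 %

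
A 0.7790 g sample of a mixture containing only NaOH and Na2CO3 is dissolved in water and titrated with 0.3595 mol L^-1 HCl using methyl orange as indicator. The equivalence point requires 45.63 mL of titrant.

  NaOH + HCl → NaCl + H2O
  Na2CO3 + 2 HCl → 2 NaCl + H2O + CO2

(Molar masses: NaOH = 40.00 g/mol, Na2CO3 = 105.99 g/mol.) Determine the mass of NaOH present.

n(HCl) = 0.04563 × 0.3595 = 0.01640 mol
Let x = n(NaOH), y = n(Na2CO3).
Titrant: 1x + 2y = 0.01640;  mass: 40.00x + 105.99y = 0.7790
Solving, x = 6.951 × 10^-3 mol, y = 4.726 × 10^-3 mol
mass of NaOH = 6.951 × 10^-3 × 40.00 = 0.2780 g

0.2780 g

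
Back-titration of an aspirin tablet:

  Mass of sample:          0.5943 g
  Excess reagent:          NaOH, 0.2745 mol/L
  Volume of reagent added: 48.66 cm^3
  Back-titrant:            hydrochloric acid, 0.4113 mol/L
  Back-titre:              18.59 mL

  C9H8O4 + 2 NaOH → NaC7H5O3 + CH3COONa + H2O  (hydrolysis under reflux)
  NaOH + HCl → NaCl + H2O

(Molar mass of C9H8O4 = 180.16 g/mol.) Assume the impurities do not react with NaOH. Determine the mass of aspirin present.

n(NaOH) added = 0.04866 × 0.2745 = 0.01336 mol
n(HCl) used in back-titration = 0.01859 × 0.4113 = 7.646 × 10^-3 mol
n(NaOH) left over = 7.646 × 10^-3 mol (1:1 ratio)
n(NaOH) consumed by analyte = 0.01336 − 7.646 × 10^-3 = 5.711 × 10^-3 mol
From the 1:2 ratio, n(C9H8O4) = 1/2 × 5.711 × 10^-3 = 2.856 × 10^-3 mol
mass of C9H8O4 = 2.856 × 10^-3 × 180.16 = 0.5145 g

0.5145 g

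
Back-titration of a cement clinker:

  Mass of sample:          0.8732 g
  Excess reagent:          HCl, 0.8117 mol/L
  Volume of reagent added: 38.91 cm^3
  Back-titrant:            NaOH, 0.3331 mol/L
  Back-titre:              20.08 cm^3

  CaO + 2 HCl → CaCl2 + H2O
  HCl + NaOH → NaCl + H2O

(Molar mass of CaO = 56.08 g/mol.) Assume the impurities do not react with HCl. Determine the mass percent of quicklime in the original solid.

n(HCl) added = 0.03891 × 0.8117 = 0.03158 mol
n(NaOH) used in back-titration = 0.02008 × 0.3331 = 6.689 × 10^-3 mol
n(HCl) left over = 6.689 × 10^-3 mol (1:1 ratio)
n(HCl) consumed by analyte = 0.03158 − 6.689 × 10^-3 = 0.02489 mol
From the 1:2 ratio, n(CaO) = 1/2 × 0.02489 = 0.01245 mol
mass of CaO = 0.01245 × 56.08 = 0.6980 g
% CaO = 0.6980 / 0.8732 × 100 = 79.94 %

79.94 %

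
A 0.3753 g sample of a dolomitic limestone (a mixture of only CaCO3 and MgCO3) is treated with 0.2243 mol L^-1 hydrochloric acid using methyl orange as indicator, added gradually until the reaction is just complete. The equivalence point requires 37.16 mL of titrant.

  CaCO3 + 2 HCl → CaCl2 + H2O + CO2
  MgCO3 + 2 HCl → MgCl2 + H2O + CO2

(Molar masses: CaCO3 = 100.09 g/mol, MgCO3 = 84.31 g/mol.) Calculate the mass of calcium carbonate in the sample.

0.1518 g

n(HCl) = 0.03716 × 0.2243 = 8.335 × 10^-3 mol
Let x = n(CaCO3), y = n(MgCO3).
Titrant: 2x + 2y = 8.335 × 10^-3;  mass: 100.09x + 84.31y = 0.3753
Solving, x = 1.517 × 10^-3 mol, y = 2.650 × 10^-3 mol
mass of CaCO3 = 1.517 × 10^-3 × 100.09 = 0.1518 g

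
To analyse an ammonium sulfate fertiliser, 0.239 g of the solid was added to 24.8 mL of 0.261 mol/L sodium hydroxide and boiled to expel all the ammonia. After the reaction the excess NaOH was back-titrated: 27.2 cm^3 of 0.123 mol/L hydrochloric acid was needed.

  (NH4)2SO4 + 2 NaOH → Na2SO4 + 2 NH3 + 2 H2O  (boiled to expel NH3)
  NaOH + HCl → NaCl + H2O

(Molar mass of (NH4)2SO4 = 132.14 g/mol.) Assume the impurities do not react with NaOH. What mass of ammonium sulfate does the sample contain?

n(NaOH) added = 0.0248 × 0.261 = 6.47 × 10^-3 mol
n(HCl) used in back-titration = 0.0272 × 0.123 = 3.35 × 10^-3 mol
n(NaOH) left over = 3.35 × 10^-3 mol (1:1 ratio)
n(NaOH) consumed by analyte = 6.47 × 10^-3 − 3.35 × 10^-3 = 3.13 × 10^-3 mol
From the 1:2 ratio, n((NH4)2SO4) = 1/2 × 3.13 × 10^-3 = 1.56 × 10^-3 mol
mass of (NH4)2SO4 = 1.56 × 10^-3 × 132.14 = 0.207 g

0.207 g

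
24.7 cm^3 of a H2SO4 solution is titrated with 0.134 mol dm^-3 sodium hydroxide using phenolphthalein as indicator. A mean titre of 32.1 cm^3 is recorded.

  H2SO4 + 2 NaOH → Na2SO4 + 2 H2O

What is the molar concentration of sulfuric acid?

n(NaOH) = 0.0321 L × 0.134 mol/L = 4.30 × 10^-3 mol
From the 1:2 mole ratio, n(H2SO4) = 1/2 × 4.30 × 10^-3 = 2.15 × 10^-3 mol
[H2SO4] = 2.15 × 10^-3 mol / 0.0247 L = 0.0871 mol/L

0.0871 mol/L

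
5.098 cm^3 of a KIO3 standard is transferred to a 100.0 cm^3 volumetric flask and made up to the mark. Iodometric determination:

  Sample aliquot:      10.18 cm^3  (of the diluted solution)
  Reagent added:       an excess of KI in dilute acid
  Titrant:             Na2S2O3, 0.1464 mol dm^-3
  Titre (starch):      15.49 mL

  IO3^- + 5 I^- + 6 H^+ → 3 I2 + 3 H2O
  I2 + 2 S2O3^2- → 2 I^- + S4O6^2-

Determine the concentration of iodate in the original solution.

0.7283 mol/L

n(S2O3^2-) = 0.01549 × 0.1464 = 2.268 × 10^-3 mol
n(I2) = n(S2O3^2-)/2 = 1.134 × 10^-3 mol
From the 1:3 ratio, n(IO3^-) in the aliquot = 1/3 × 1.134 × 10^-3 = 3.780 × 10^-4 mol
[IO3^-]_dilute = 3.780 × 10^-4 / 0.01018 = 0.03713 mol/L
[IO3^-]_original = 0.03713 × 100.0/5.098 = 0.7283 mol/L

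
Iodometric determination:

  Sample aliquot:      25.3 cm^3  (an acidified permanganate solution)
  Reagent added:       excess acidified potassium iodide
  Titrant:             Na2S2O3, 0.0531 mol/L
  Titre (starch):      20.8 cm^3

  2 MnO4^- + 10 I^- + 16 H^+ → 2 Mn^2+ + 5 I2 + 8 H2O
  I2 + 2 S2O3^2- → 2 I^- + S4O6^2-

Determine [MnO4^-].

0.00873 mol/L

n(S2O3^2-) = 0.0208 × 0.0531 = 1.10 × 10^-3 mol
n(I2) = n(S2O3^2-)/2 = 5.52 × 10^-4 mol
From the 2:5 ratio, n(MnO4^-) in the aliquot = 2/5 × 5.52 × 10^-4 = 2.21 × 10^-4 mol
[MnO4^-] = 2.21 × 10^-4 / 0.0253 = 0.00873 mol/L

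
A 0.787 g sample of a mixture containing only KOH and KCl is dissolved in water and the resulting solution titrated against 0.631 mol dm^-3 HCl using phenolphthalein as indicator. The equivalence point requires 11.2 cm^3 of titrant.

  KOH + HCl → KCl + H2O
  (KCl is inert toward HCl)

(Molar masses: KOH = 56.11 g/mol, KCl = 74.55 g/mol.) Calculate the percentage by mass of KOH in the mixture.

n(HCl) = 0.0112 × 0.631 = 7.07 × 10^-3 mol
Let x = n(KOH), y = n(KCl).
Titrant: 1x = 7.07 × 10^-3;  mass: 56.11x + 74.55y = 0.787
Solving, x = 7.07 × 10^-3 mol, y = 5.24 × 10^-3 mol
mass of KOH = 7.07 × 10^-3 × 56.11 = 0.397 g
% KOH = 0.397 / 0.787 × 100 = 50.4 %

50.4 %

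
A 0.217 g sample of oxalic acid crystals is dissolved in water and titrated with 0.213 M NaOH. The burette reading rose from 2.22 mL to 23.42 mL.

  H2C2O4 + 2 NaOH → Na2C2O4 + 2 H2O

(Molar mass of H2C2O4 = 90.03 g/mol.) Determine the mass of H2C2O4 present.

0.203 g

n(NaOH) = 0.0212 L × 0.213 mol/L = 4.52 × 10^-3 mol
From the 1:2 ratio, n(H2C2O4) = 1/2 × 4.52 × 10^-3 = 2.26 × 10^-3 mol
mass of H2C2O4 = 2.26 × 10^-3 × 90.03 g/mol = 0.203 g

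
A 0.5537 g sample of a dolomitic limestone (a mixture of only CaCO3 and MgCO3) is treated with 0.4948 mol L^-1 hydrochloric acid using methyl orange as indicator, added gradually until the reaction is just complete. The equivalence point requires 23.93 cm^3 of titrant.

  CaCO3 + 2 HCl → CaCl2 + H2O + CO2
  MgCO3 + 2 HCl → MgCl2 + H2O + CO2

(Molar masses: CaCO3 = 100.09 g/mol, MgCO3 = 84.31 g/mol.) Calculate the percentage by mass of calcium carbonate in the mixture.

62.50 %

n(HCl) = 0.02393 × 0.4948 = 0.01184 mol
Let x = n(CaCO3), y = n(MgCO3).
Titrant: 2x + 2y = 0.01184;  mass: 100.09x + 84.31y = 0.5537
Solving, x = 3.458 × 10^-3 mol, y = 2.463 × 10^-3 mol
mass of CaCO3 = 3.458 × 10^-3 × 100.09 = 0.3461 g
% CaCO3 = 0.3461 / 0.5537 × 100 = 62.50 %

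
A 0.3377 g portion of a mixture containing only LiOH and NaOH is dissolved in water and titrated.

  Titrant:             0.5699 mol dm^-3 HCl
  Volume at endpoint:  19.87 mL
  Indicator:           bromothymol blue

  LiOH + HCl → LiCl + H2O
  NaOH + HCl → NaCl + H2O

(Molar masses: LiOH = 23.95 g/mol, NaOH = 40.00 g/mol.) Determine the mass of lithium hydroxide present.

0.1720 g

n(HCl) = 0.01987 × 0.5699 = 0.01132 mol
Let x = n(LiOH), y = n(NaOH).
Titrant: 1x + 1y = 0.01132;  mass: 23.95x + 40.00y = 0.3377
Solving, x = 7.181 × 10^-3 mol, y = 4.143 × 10^-3 mol
mass of LiOH = 7.181 × 10^-3 × 23.95 = 0.1720 g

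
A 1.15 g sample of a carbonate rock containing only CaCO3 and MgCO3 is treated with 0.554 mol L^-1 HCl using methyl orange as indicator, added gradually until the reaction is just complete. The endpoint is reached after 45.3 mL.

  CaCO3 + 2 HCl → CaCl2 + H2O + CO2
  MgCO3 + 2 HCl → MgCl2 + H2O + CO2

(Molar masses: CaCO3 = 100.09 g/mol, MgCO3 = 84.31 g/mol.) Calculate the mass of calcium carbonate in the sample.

n(HCl) = 0.0453 × 0.554 = 0.0251 mol
Let x = n(CaCO3), y = n(MgCO3).
Titrant: 2x + 2y = 0.0251;  mass: 100.09x + 84.31y = 1.15
Solving, x = 5.83 × 10^-3 mol, y = 6.71 × 10^-3 mol
mass of CaCO3 = 5.83 × 10^-3 × 100.09 = 0.584 g

0.584 g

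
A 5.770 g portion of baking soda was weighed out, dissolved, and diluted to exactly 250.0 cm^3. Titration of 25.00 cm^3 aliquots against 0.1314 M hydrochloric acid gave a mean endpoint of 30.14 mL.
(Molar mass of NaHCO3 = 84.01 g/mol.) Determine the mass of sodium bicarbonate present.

3.327 g

NaHCO3 + HCl → NaCl + H2O + CO2
n(HCl) per titration = 0.03014 × 0.1314 = 3.960 × 10^-3 mol
n(NaHCO3) in each aliquot = 3.960 × 10^-3 mol (1:1 ratio)
n(NaHCO3) in the whole flask = 3.960 × 10^-3 × 250.0/25.00 = 0.03960 mol
mass of NaHCO3 = 0.03960 × 84.01 = 3.327 g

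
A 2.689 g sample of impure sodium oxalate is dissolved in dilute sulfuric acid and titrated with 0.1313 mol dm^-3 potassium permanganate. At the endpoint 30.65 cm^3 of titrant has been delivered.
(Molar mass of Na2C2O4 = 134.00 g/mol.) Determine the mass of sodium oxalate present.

2 MnO4^- + 5 C2O4^2- + 16 H^+ → 2 Mn^2+ + 10 CO2 + 8 H2O
n(KMnO4) = 0.03065 L × 0.1313 mol/L = 4.024 × 10^-3 mol
From the 5:2 ratio, n(Na2C2O4) = 5/2 × 4.024 × 10^-3 = 0.01006 mol
mass of Na2C2O4 = 0.01006 × 134.00 g/mol = 1.348 g

1.348 g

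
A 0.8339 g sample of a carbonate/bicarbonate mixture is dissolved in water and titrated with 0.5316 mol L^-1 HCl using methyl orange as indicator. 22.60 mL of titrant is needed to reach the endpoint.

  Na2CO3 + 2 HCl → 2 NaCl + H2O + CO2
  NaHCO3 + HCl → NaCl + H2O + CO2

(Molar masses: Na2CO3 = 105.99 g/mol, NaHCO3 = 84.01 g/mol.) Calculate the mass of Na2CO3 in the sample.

0.2997 g

n(HCl) = 0.02260 × 0.5316 = 0.01201 mol
Let x = n(Na2CO3), y = n(NaHCO3).
Titrant: 2x + 1y = 0.01201;  mass: 105.99x + 84.01y = 0.8339
Solving, x = 2.828 × 10^-3 mol, y = 6.359 × 10^-3 mol
mass of Na2CO3 = 2.828 × 10^-3 × 105.99 = 0.2997 g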